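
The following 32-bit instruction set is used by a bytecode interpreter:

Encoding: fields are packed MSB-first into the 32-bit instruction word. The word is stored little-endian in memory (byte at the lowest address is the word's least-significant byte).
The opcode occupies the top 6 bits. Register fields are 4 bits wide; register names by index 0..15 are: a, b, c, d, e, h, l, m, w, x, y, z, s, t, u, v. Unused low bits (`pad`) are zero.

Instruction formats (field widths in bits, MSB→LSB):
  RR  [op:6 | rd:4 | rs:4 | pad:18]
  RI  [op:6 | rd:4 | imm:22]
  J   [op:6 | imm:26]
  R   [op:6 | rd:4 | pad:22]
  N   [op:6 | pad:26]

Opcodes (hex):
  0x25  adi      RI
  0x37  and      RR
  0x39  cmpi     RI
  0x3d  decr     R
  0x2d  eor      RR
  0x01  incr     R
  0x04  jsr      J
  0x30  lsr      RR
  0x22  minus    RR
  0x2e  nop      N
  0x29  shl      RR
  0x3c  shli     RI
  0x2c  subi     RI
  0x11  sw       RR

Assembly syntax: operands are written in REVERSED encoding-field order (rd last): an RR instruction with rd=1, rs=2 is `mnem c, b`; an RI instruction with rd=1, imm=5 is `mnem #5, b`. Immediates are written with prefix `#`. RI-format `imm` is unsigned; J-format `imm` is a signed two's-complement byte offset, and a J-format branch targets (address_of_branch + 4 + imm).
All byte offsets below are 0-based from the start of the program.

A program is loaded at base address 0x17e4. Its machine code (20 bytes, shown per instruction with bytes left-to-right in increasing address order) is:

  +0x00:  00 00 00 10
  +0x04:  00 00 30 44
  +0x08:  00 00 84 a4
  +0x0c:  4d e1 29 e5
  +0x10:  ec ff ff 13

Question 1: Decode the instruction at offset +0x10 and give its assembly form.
[10] ec ff ff 13 → 0x13ffffec
  op=0x13ffffec>>26=0x4 ⇒ jsr (J)
  imm@[25:0]=0x3ffffec (s26→-20) ⇒ #-20

jsr #-20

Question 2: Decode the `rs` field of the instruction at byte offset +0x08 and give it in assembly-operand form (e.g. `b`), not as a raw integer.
[08] 00 00 84 a4 → 0xa4840000
  top 6b → 0x29 → shl [RR]
  [25:22] rd=2 = c
  [21:18] rs=1 = b

b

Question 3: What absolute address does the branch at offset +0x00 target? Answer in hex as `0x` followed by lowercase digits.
+0x00: 00 00 00 10 ⇒ word 0x10000000 (little)
  op=0x10000000>>26=0x4 ⇒ jsr (J)
  [25:0] imm=0 = #0
  target = base 0x17e4 + off 0x00 + 4 + imm 0 = 0x17e8

0x17e8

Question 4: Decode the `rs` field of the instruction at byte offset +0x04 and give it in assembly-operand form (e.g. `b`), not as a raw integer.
@+04  little-endian(00 00 30 44) = 0x44300000
  top 6b → 0x11 → sw [RR]
  [25:22] rd=0 = a
  [21:18] rs=12 = s

s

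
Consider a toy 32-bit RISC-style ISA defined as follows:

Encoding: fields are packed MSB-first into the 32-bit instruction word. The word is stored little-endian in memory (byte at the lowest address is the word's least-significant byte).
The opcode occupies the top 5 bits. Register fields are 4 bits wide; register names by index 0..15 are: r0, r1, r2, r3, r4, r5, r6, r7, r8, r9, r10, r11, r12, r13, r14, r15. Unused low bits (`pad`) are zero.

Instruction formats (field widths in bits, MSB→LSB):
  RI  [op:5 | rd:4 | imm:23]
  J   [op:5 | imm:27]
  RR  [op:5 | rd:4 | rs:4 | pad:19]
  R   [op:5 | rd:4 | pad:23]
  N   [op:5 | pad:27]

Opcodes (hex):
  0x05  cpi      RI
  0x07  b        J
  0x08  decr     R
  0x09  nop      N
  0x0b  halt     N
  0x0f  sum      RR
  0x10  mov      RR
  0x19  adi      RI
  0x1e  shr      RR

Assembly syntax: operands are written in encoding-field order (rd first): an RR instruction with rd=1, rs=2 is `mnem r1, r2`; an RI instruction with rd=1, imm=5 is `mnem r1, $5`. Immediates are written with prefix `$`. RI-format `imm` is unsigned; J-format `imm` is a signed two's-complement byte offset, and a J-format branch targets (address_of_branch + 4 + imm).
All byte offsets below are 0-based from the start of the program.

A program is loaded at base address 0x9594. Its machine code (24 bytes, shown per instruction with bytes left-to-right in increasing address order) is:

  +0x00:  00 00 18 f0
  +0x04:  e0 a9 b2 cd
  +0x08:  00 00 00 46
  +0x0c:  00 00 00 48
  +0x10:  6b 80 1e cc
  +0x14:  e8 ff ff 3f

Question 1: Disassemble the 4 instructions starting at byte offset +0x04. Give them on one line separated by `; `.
adi r11, $3320288; decr r12; nop; adi r8, $1998955

@+04  little-endian(e0 a9 b2 cd) = 0xcdb2a9e0
  top 5b → 0x19 → adi [RI]
  rd@[26:23]=0xb ⇒ r11
  imm@[22:0]=0x32a9e0 ⇒ $3320288
@+08  little-endian(00 00 00 46) = 0x46000000
  top 5b → 0x8 → decr [R]
  rd@[26:23]=0xc ⇒ r12
@+0c  little-endian(00 00 00 48) = 0x48000000
  top 5b → 0x9 → nop [N]
@+10  little-endian(6b 80 1e cc) = 0xcc1e806b
  top 5b → 0x19 → adi [RI]
  rd@[26:23]=0x8 ⇒ r8
  imm@[22:0]=0x1e806b ⇒ $1998955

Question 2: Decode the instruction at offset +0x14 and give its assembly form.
b $-24

[14] e8 ff ff 3f → 0x3fffffe8
  op=0x3fffffe8>>27=0x7 ⇒ b (J)
  [26:0] imm=134217704 (s27→-24) = $-24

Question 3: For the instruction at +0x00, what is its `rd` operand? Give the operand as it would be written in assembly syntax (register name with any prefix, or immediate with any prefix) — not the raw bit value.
r0

[00] 00 00 18 f0 → 0xf0180000
  opcode bits[31:27]=0x1e: shr/RR
  rd@[26:23]=0x0 ⇒ r0
  rs@[22:19]=0x3 ⇒ r3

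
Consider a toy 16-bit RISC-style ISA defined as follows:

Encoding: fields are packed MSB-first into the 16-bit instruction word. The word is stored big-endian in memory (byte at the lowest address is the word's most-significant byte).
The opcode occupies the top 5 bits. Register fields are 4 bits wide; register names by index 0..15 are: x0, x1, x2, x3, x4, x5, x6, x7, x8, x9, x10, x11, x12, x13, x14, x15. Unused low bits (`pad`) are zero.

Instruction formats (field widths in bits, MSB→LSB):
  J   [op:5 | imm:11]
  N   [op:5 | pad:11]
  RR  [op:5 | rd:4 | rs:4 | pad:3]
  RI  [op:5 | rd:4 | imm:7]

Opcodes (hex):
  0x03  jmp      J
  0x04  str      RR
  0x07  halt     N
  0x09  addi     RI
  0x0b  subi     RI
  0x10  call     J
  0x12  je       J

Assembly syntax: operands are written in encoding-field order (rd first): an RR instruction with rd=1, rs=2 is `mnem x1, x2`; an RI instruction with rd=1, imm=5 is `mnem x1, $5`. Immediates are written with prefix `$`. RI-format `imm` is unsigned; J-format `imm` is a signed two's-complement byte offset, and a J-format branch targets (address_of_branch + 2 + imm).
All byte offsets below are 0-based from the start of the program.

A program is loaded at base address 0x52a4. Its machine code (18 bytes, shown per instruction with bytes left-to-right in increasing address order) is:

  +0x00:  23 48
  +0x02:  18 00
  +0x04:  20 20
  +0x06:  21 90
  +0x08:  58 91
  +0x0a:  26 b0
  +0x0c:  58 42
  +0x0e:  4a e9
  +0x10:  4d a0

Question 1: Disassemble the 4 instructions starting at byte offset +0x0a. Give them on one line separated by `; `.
str x13, x6; subi x0, $66; addi x5, $105; addi x11, $32

+0x0a: 26 b0 ⇒ word 0x26b0 (big)
  top 5b → 0x4 → str [RR]
  [10:7] rd=13 = x13
  [6:3] rs=6 = x6
+0x0c: 58 42 ⇒ word 0x5842 (big)
  top 5b → 0xb → subi [RI]
  [10:7] rd=0 = x0
  [6:0] imm=66 = $66
+0x0e: 4a e9 ⇒ word 0x4ae9 (big)
  top 5b → 0x9 → addi [RI]
  [10:7] rd=5 = x5
  [6:0] imm=105 = $105
+0x10: 4d a0 ⇒ word 0x4da0 (big)
  top 5b → 0x9 → addi [RI]
  [10:7] rd=11 = x11
  [6:0] imm=32 = $32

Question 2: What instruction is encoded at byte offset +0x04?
str x0, x4

+0x04: 20 20 ⇒ word 0x2020 (big)
  top 5b → 0x4 → str [RR]
  [10:7] rd=0 = x0
  [6:3] rs=4 = x4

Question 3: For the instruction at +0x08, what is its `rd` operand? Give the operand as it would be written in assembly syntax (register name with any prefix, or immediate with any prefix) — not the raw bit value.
@+08  big-endian(58 91) = 0x5891
  opcode bits[15:11]=0xb: subi/RI
  [10:7] rd=1 = x1
  [6:0] imm=17 = $17

x1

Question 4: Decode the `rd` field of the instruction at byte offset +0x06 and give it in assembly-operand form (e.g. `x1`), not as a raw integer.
+0x06: 21 90 ⇒ word 0x2190 (big)
  opcode bits[15:11]=0x4: str/RR
  rd: (w>>7)&0xf=0x3 → x3
  rs: (w>>3)&0xf=0x2 → x2

x3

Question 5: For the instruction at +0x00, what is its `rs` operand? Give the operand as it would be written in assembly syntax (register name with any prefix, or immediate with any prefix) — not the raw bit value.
x9

off 0x00: read 23 48 as big → 0x2348
  top 5b → 0x4 → str [RR]
  rd: (w>>7)&0xf=0x6 → x6
  rs: (w>>3)&0xf=0x9 → x9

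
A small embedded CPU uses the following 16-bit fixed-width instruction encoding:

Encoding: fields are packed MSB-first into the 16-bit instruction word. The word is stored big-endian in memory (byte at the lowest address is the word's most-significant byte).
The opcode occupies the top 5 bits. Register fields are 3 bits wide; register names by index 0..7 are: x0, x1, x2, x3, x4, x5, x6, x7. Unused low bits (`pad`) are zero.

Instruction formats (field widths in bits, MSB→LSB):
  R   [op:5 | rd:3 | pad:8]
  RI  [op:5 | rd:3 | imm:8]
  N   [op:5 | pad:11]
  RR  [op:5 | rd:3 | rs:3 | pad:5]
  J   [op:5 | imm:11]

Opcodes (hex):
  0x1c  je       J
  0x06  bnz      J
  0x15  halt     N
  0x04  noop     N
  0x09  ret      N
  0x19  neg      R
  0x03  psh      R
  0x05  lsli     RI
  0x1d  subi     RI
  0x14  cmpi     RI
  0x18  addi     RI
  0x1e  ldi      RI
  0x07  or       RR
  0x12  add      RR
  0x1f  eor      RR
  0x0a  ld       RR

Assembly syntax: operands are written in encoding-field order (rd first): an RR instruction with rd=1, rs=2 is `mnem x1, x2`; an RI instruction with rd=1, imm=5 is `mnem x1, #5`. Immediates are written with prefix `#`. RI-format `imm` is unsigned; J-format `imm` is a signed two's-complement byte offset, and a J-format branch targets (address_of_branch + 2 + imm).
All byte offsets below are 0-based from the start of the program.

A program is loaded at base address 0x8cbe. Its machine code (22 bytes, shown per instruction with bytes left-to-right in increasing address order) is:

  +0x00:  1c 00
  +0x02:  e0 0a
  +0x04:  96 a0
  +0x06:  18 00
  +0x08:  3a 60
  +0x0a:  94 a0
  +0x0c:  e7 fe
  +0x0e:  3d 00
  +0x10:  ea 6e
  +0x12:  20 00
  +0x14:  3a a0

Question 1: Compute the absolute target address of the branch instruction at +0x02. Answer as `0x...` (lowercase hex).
0x8ccc

+0x02: e0 0a ⇒ word 0xe00a (big)
  op=0xe00a>>11=0x1c ⇒ je (J)
  imm@[10:0]=0xa ⇒ #10
  target = base 0x8cbe + off 0x02 + 2 + imm 10 = 0x8ccc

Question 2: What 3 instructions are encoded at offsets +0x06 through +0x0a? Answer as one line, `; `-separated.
psh x0; or x2, x3; add x4, x5

off 0x06: read 18 00 as big → 0x1800
  op=0x1800>>11=0x3 ⇒ psh (R)
  rd: (w>>8)&0x7=0x0 → x0
off 0x08: read 3a 60 as big → 0x3a60
  op=0x3a60>>11=0x7 ⇒ or (RR)
  rd: (w>>8)&0x7=0x2 → x2
  rs: (w>>5)&0x7=0x3 → x3
off 0x0a: read 94 a0 as big → 0x94a0
  op=0x94a0>>11=0x12 ⇒ add (RR)
  rd: (w>>8)&0x7=0x4 → x4
  rs: (w>>5)&0x7=0x5 → x5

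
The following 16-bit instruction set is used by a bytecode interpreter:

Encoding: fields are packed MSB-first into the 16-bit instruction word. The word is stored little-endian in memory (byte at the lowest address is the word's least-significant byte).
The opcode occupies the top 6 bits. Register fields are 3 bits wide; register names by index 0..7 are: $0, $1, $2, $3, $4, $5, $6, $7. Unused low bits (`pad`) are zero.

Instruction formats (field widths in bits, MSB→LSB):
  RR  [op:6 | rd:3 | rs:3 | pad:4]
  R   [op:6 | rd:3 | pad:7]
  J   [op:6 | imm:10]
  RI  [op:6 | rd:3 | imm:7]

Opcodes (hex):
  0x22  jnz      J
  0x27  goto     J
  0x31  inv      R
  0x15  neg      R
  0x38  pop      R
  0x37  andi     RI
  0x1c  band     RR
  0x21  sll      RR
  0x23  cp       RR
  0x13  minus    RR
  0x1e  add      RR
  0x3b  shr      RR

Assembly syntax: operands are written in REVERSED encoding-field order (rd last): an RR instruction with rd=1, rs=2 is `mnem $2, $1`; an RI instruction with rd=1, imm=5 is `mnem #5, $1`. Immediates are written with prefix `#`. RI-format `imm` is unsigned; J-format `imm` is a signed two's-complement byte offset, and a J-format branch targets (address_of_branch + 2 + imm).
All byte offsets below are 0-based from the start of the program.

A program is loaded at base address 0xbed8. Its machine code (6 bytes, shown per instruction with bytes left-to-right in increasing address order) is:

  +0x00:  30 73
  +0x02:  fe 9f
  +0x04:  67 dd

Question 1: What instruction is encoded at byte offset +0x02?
goto #-2

off 0x02: read fe 9f as little → 0x9ffe
  opcode bits[15:10]=0x27: goto/J
  [9:0] imm=1022 (s10→-2) = #-2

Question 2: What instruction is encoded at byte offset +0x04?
andi #103, $2

+0x04: 67 dd ⇒ word 0xdd67 (little)
  top 6b → 0x37 → andi [RI]
  [9:7] rd=2 = $2
  [6:0] imm=103 = #103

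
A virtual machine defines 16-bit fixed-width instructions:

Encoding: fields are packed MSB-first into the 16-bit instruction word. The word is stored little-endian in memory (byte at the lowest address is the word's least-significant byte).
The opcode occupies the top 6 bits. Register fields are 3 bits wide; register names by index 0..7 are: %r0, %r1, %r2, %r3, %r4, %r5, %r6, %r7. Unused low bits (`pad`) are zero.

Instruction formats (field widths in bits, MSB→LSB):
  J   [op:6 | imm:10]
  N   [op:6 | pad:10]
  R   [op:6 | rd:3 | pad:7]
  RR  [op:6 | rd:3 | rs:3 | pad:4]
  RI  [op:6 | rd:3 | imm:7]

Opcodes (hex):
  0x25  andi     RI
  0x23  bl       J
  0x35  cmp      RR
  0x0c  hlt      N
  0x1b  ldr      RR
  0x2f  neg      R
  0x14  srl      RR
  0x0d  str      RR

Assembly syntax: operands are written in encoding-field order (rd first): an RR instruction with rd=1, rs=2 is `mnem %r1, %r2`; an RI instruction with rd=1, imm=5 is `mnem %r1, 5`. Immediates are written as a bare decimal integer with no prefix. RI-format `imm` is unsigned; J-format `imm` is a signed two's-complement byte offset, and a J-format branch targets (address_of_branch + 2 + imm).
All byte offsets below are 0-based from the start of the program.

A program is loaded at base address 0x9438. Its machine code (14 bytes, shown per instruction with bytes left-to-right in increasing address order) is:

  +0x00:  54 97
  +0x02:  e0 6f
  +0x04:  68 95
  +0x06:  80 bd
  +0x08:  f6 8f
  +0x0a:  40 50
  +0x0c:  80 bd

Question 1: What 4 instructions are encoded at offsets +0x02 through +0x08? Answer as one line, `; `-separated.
off 0x02: read e0 6f as little → 0x6fe0
  opcode bits[15:10]=0x1b: ldr/RR
  [9:7] rd=7 = %r7
  [6:4] rs=6 = %r6
off 0x04: read 68 95 as little → 0x9568
  opcode bits[15:10]=0x25: andi/RI
  [9:7] rd=2 = %r2
  [6:0] imm=104 = 104
off 0x06: read 80 bd as little → 0xbd80
  opcode bits[15:10]=0x2f: neg/R
  [9:7] rd=3 = %r3
off 0x08: read f6 8f as little → 0x8ff6
  opcode bits[15:10]=0x23: bl/J
  [9:0] imm=1014 (s10→-10) = -10

ldr %r7, %r6; andi %r2, 104; neg %r3; bl -10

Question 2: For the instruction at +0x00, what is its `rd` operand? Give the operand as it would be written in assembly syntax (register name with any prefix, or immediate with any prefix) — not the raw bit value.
[00] 54 97 → 0x9754
  op=0x9754>>10=0x25 ⇒ andi (RI)
  [9:7] rd=6 = %r6
  [6:0] imm=84 = 84

%r6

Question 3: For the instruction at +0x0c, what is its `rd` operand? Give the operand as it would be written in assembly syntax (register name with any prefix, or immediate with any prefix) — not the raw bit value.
%r3

off 0x0c: read 80 bd as little → 0xbd80
  top 6b → 0x2f → neg [R]
  rd: (w>>7)&0x7=0x3 → %r3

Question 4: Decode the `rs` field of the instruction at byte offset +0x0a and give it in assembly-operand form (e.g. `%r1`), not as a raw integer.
%r4

[0a] 40 50 → 0x5040
  op=0x5040>>10=0x14 ⇒ srl (RR)
  rd: (w>>7)&0x7=0x0 → %r0
  rs: (w>>4)&0x7=0x4 → %r4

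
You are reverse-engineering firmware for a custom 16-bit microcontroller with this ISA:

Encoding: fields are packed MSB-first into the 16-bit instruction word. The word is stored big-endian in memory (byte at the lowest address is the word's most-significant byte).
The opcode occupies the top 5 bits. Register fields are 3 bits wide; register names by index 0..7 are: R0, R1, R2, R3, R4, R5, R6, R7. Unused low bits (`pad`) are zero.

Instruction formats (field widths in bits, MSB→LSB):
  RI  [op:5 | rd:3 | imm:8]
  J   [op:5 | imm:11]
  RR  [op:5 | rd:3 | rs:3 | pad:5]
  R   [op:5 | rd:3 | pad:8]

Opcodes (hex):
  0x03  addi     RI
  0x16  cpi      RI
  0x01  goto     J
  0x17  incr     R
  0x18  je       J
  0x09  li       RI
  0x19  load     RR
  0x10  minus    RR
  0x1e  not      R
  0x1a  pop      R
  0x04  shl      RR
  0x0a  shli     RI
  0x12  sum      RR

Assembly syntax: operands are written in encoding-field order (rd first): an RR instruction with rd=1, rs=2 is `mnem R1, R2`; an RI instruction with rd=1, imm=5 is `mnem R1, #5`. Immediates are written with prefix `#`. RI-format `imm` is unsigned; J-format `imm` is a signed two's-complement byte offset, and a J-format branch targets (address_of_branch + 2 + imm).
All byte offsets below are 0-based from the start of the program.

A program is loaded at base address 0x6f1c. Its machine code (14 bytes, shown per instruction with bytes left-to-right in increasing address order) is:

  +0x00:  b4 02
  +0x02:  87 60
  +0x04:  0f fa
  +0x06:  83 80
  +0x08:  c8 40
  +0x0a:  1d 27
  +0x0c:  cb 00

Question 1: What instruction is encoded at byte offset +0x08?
load R0, R2

[08] c8 40 → 0xc840
  op=0xc840>>11=0x19 ⇒ load (RR)
  rd: (w>>8)&0x7=0x0 → R0
  rs: (w>>5)&0x7=0x2 → R2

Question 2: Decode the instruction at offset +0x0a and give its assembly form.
addi R5, #39

@+0a  big-endian(1d 27) = 0x1d27
  op=0x1d27>>11=0x3 ⇒ addi (RI)
  rd@[10:8]=0x5 ⇒ R5
  imm@[7:0]=0x27 ⇒ #39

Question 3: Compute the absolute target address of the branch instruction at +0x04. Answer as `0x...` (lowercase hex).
[04] 0f fa → 0x0ffa
  top 5b → 0x1 → goto [J]
  imm: (w>>0)&0x7ff=0x7fa (s11→-6) → #-6
  target = base 0x6f1c + off 0x04 + 2 + imm -6 = 0x6f1c

0x6f1c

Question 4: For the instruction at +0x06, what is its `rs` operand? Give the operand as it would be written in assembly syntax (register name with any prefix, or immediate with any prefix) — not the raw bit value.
R4

+0x06: 83 80 ⇒ word 0x8380 (big)
  opcode bits[15:11]=0x10: minus/RR
  rd@[10:8]=0x3 ⇒ R3
  rs@[7:5]=0x4 ⇒ R4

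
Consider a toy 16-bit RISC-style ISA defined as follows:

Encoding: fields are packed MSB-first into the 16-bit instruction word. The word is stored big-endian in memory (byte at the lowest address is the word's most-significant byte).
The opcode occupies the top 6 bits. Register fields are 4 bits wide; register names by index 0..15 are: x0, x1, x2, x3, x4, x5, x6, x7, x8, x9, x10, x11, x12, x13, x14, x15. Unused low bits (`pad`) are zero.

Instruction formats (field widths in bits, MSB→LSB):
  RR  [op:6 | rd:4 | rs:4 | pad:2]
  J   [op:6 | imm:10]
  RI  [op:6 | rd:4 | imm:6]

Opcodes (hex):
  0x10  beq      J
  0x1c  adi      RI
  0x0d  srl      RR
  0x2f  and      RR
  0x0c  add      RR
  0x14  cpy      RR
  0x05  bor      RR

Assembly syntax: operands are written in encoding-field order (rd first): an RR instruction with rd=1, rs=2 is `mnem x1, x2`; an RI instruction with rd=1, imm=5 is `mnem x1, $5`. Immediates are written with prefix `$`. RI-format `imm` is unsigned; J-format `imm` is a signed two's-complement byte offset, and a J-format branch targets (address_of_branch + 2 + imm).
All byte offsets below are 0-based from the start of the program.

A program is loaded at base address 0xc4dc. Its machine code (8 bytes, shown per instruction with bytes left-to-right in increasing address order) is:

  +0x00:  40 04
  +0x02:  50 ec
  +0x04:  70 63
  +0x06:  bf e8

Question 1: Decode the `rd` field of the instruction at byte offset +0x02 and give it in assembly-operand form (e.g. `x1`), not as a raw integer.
x3

+0x02: 50 ec ⇒ word 0x50ec (big)
  op=0x50ec>>10=0x14 ⇒ cpy (RR)
  rd: (w>>6)&0xf=0x3 → x3
  rs: (w>>2)&0xf=0xb → x11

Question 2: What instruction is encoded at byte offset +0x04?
adi x1, $35

+0x04: 70 63 ⇒ word 0x7063 (big)
  op=0x7063>>10=0x1c ⇒ adi (RI)
  rd: (w>>6)&0xf=0x1 → x1
  imm: (w>>0)&0x3f=0x23 → $35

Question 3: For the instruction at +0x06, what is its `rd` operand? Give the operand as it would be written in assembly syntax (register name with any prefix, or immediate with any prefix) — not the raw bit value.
x15

off 0x06: read bf e8 as big → 0xbfe8
  top 6b → 0x2f → and [RR]
  [9:6] rd=15 = x15
  [5:2] rs=10 = x10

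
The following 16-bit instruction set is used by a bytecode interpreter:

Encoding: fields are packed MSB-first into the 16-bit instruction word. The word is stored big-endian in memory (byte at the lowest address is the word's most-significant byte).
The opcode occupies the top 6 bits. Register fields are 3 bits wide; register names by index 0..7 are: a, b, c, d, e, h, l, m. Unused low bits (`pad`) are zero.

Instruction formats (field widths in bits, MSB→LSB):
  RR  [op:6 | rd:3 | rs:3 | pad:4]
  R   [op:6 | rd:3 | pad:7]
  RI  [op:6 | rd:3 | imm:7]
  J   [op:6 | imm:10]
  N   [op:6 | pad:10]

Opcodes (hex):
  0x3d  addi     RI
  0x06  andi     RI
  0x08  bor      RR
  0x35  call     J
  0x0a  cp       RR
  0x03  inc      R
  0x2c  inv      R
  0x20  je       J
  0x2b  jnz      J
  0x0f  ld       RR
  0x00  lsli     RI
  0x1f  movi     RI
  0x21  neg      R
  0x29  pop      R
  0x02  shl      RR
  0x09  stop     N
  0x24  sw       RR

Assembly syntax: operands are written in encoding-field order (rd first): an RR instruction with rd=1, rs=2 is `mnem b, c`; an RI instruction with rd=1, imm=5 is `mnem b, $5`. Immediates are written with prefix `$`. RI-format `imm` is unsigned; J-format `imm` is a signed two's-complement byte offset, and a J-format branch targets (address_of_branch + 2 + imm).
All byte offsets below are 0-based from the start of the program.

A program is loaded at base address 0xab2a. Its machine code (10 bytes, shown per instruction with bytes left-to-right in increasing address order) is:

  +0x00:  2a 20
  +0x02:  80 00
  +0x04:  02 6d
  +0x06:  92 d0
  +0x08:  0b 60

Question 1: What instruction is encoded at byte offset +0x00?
+0x00: 2a 20 ⇒ word 0x2a20 (big)
  top 6b → 0xa → cp [RR]
  rd: (w>>7)&0x7=0x4 → e
  rs: (w>>4)&0x7=0x2 → c

cp e, c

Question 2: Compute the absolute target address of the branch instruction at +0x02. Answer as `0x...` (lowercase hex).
@+02  big-endian(80 00) = 0x8000
  top 6b → 0x20 → je [J]
  imm@[9:0]=0x0 ⇒ $0
  target = base 0xab2a + off 0x02 + 2 + imm 0 = 0xab2e

0xab2e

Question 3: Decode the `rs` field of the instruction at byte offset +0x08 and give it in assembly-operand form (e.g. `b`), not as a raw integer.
off 0x08: read 0b 60 as big → 0x0b60
  top 6b → 0x2 → shl [RR]
  [9:7] rd=6 = l
  [6:4] rs=6 = l

l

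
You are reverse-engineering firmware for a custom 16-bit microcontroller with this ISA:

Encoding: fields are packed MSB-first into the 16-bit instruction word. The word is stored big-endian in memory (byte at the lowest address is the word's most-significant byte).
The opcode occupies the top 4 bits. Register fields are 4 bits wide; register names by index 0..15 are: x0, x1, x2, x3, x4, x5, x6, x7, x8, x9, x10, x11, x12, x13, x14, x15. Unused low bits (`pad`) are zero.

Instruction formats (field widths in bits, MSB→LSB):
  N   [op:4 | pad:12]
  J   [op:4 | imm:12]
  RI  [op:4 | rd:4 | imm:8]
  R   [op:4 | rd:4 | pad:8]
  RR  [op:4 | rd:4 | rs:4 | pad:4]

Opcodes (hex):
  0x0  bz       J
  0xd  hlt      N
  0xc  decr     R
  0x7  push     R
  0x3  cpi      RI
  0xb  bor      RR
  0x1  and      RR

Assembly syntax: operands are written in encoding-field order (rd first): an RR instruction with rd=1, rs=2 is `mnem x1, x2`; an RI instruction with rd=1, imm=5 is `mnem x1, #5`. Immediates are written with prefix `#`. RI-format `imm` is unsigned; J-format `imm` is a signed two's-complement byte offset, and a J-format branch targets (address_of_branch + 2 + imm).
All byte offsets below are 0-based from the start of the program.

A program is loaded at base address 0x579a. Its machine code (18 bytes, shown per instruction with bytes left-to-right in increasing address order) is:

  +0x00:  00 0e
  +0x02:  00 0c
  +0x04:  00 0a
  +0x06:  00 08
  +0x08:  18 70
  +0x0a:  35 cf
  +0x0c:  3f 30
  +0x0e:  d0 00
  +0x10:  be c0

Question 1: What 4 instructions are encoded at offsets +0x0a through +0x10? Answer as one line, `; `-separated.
off 0x0a: read 35 cf as big → 0x35cf
  top 4b → 0x3 → cpi [RI]
  [11:8] rd=5 = x5
  [7:0] imm=207 = #207
off 0x0c: read 3f 30 as big → 0x3f30
  top 4b → 0x3 → cpi [RI]
  [11:8] rd=15 = x15
  [7:0] imm=48 = #48
off 0x0e: read d0 00 as big → 0xd000
  top 4b → 0xd → hlt [N]
off 0x10: read be c0 as big → 0xbec0
  top 4b → 0xb → bor [RR]
  [11:8] rd=14 = x14
  [7:4] rs=12 = x12

cpi x5, #207; cpi x15, #48; hlt; bor x14, x12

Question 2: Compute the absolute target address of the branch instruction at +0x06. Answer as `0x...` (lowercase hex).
0x57aa

off 0x06: read 00 08 as big → 0x0008
  opcode bits[15:12]=0x0: bz/J
  imm: (w>>0)&0xfff=0x8 → #8
  target = base 0x579a + off 0x06 + 2 + imm 8 = 0x57aa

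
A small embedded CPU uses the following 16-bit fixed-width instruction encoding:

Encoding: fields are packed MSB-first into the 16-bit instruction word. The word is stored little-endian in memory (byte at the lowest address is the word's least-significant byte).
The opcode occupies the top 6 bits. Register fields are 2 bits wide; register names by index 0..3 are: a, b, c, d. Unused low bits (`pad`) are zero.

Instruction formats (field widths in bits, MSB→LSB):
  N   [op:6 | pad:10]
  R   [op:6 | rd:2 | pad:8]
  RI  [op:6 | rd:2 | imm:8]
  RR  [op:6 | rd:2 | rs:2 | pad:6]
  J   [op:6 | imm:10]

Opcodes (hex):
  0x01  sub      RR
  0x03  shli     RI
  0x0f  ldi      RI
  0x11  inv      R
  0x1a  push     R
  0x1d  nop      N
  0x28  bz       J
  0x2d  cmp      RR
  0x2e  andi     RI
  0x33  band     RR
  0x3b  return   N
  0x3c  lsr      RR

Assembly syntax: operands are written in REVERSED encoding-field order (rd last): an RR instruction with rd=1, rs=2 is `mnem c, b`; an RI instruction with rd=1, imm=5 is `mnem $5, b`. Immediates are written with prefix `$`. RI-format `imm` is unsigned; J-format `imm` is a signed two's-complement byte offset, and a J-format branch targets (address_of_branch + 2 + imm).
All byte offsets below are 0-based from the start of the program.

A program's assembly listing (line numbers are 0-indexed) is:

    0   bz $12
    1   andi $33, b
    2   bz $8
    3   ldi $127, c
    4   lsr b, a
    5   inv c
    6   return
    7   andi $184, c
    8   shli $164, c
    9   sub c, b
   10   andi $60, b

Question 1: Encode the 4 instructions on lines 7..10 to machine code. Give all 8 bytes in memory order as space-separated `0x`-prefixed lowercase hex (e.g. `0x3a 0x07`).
7. andi fields op=0x2e:6|rd=2:2|imm=184:8 → word bab8h → b8 ba
8. shli fields op=0x3:6|rd=2:2|imm=164:8 → word 0ea4h → a4 0e
9. sub fields op=0x1:6|rd=1:2|rs=2:2|pad=0:6 → word 0580h → 80 05
10. andi fields op=0x2e:6|rd=1:2|imm=60:8 → word b93ch → 3c b9

0xb8 0xba 0xa4 0x0e 0x80 0x05 0x3c 0xb9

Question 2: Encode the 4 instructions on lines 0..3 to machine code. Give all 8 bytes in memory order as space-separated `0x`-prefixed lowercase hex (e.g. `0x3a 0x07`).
L0: bz op=0x28:6|imm=12:10 ⇒ 0xa00c ⇒ little 0c a0
L1: andi op=0x2e:6|rd=1:2|imm=33:8 ⇒ 0xb921 ⇒ little 21 b9
L2: bz op=0x28:6|imm=8:10 ⇒ 0xa008 ⇒ little 08 a0
L3: ldi op=0xf:6|rd=2:2|imm=127:8 ⇒ 0x3e7f ⇒ little 7f 3e

0x0c 0xa0 0x21 0xb9 0x08 0xa0 0x7f 0x3e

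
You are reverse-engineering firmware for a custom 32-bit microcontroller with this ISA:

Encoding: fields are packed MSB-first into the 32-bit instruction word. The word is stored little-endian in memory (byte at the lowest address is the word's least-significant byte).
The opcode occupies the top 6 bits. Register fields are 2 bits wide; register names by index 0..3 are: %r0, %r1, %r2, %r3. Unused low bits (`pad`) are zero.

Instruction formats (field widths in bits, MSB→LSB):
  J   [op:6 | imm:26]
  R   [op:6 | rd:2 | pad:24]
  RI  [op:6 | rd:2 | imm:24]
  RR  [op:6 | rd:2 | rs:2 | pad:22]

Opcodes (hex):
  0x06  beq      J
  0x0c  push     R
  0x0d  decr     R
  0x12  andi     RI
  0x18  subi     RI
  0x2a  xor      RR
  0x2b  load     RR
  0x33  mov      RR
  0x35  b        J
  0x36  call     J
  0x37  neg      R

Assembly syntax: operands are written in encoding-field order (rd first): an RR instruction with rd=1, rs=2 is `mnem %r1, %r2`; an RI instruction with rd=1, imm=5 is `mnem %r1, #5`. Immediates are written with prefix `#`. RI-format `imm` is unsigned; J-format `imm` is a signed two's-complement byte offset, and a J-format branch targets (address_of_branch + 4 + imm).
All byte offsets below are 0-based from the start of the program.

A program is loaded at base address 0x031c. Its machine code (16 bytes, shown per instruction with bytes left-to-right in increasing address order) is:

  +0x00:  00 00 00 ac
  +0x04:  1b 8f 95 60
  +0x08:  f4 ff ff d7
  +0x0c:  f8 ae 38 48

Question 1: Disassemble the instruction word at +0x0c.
andi %r0, #3714808

@+0c  little-endian(f8 ae 38 48) = 0x4838aef8
  op=0x4838aef8>>26=0x12 ⇒ andi (RI)
  rd@[25:24]=0x0 ⇒ %r0
  imm@[23:0]=0x38aef8 ⇒ #3714808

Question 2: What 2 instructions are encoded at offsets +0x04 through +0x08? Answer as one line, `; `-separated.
subi %r0, #9801499; b #-12

@+04  little-endian(1b 8f 95 60) = 0x60958f1b
  top 6b → 0x18 → subi [RI]
  rd@[25:24]=0x0 ⇒ %r0
  imm@[23:0]=0x958f1b ⇒ #9801499
@+08  little-endian(f4 ff ff d7) = 0xd7fffff4
  top 6b → 0x35 → b [J]
  imm@[25:0]=0x3fffff4 (s26→-12) ⇒ #-12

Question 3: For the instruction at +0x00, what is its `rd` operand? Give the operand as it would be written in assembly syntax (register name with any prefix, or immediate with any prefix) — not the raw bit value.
@+00  little-endian(00 00 00 ac) = 0xac000000
  opcode bits[31:26]=0x2b: load/RR
  [25:24] rd=0 = %r0
  [23:22] rs=0 = %r0

%r0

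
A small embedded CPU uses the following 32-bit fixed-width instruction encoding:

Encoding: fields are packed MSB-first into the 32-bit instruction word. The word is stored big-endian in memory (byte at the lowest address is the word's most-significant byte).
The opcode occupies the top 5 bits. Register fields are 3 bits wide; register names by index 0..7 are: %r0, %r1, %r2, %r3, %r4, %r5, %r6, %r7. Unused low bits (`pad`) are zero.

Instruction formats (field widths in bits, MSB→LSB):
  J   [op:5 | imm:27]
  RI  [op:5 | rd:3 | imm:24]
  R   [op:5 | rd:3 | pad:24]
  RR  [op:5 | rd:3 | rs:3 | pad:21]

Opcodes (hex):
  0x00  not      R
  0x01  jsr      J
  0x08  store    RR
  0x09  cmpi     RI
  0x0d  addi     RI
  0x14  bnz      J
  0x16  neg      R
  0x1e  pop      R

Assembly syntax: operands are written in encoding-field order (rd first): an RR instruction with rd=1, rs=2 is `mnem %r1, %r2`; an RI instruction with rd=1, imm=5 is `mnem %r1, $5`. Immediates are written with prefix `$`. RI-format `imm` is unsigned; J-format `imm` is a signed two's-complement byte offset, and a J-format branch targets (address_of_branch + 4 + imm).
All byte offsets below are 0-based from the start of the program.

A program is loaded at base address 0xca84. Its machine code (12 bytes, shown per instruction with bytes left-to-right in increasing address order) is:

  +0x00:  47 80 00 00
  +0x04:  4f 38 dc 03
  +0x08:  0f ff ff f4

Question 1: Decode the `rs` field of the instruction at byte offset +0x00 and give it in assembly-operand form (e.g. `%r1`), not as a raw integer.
@+00  big-endian(47 80 00 00) = 0x47800000
  op=0x47800000>>27=0x8 ⇒ store (RR)
  rd: (w>>24)&0x7=0x7 → %r7
  rs: (w>>21)&0x7=0x4 → %r4

%r4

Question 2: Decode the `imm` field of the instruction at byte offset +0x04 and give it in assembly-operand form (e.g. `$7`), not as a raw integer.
$3726339

off 0x04: read 4f 38 dc 03 as big → 0x4f38dc03
  op=0x4f38dc03>>27=0x9 ⇒ cmpi (RI)
  [26:24] rd=7 = %r7
  [23:0] imm=3726339 = $3726339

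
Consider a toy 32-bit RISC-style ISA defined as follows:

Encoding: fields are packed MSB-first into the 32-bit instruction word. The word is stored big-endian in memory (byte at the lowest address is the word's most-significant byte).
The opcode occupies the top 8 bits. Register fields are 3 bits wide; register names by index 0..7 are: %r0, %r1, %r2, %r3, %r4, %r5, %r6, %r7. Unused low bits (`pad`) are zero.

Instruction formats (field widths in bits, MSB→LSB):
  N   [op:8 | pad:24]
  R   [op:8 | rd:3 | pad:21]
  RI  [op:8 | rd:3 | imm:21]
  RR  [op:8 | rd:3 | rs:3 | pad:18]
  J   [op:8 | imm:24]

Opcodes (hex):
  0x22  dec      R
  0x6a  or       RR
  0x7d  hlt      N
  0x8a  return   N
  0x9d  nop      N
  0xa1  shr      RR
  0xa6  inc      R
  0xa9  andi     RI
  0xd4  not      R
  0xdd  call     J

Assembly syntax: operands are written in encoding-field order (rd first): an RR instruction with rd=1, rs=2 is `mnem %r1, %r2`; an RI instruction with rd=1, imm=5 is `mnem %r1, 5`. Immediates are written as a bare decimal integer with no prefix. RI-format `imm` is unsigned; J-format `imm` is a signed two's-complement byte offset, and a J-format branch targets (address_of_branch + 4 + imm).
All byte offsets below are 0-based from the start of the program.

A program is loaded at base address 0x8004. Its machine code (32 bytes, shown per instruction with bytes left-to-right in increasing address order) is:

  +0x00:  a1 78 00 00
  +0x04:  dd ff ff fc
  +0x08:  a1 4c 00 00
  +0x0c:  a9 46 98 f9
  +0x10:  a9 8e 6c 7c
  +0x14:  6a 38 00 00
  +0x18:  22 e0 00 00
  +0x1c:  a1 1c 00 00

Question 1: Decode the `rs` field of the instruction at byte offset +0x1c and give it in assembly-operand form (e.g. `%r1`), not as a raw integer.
%r7

off 0x1c: read a1 1c 00 00 as big → 0xa11c0000
  top 8b → 0xa1 → shr [RR]
  rd: (w>>21)&0x7=0x0 → %r0
  rs: (w>>18)&0x7=0x7 → %r7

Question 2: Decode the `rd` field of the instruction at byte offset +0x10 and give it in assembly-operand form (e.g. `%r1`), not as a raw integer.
@+10  big-endian(a9 8e 6c 7c) = 0xa98e6c7c
  top 8b → 0xa9 → andi [RI]
  [23:21] rd=4 = %r4
  [20:0] imm=945276 = 945276

%r4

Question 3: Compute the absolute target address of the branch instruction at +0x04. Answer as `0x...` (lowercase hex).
[04] dd ff ff fc → 0xddfffffc
  op=0xddfffffc>>24=0xdd ⇒ call (J)
  imm@[23:0]=0xfffffc (s24→-4) ⇒ -4
  target = base 0x8004 + off 0x04 + 4 + imm -4 = 0x8008

0x8008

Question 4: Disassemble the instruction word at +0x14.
off 0x14: read 6a 38 00 00 as big → 0x6a380000
  opcode bits[31:24]=0x6a: or/RR
  rd@[23:21]=0x1 ⇒ %r1
  rs@[20:18]=0x6 ⇒ %r6

or %r1, %r6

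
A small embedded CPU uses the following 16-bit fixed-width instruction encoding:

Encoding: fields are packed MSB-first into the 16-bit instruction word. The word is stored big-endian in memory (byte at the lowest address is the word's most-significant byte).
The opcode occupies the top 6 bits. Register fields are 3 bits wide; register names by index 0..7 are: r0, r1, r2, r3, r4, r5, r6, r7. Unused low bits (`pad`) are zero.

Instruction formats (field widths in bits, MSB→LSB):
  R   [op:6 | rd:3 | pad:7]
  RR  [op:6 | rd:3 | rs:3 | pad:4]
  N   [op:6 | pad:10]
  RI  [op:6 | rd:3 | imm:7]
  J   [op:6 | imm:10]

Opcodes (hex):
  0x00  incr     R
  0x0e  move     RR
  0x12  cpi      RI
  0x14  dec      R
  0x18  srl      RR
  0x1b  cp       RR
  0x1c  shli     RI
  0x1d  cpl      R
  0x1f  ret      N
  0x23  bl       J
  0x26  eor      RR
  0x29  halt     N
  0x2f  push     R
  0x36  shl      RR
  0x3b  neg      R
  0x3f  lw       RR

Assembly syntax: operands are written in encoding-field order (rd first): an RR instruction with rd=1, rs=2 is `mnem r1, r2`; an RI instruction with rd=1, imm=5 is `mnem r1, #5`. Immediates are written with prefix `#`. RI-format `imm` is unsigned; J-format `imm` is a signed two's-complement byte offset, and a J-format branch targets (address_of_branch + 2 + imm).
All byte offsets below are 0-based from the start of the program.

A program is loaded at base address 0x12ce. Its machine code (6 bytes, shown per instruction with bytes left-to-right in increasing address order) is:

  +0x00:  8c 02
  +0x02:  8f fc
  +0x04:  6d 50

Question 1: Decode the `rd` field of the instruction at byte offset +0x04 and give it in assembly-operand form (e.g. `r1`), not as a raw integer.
r2

@+04  big-endian(6d 50) = 0x6d50
  opcode bits[15:10]=0x1b: cp/RR
  [9:7] rd=2 = r2
  [6:4] rs=5 = r5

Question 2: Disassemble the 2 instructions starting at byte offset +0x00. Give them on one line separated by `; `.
bl #2; bl #-4

off 0x00: read 8c 02 as big → 0x8c02
  opcode bits[15:10]=0x23: bl/J
  imm@[9:0]=0x2 ⇒ #2
off 0x02: read 8f fc as big → 0x8ffc
  opcode bits[15:10]=0x23: bl/J
  imm@[9:0]=0x3fc (s10→-4) ⇒ #-4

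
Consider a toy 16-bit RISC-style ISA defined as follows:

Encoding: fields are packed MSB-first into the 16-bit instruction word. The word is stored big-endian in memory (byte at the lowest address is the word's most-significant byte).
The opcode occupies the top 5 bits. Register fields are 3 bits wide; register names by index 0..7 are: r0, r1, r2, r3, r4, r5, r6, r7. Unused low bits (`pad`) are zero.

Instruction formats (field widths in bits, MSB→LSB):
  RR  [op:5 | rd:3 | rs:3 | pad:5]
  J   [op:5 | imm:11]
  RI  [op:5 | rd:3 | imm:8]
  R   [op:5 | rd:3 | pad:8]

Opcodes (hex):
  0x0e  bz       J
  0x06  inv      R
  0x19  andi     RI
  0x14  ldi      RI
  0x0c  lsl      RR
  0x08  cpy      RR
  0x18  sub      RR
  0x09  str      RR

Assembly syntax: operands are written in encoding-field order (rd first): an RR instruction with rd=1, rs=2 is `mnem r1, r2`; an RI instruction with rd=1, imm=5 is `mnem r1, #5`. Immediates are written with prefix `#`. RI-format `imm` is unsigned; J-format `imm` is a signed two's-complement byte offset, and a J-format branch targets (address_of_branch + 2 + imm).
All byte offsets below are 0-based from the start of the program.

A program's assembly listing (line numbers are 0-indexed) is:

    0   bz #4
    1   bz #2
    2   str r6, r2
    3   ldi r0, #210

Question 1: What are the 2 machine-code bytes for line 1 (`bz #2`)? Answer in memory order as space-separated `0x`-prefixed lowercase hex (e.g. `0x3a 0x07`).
0x70 0x02

line 1 (bz): pack op=0xe:5|imm=2:11 = 0x7002; big→ 70 02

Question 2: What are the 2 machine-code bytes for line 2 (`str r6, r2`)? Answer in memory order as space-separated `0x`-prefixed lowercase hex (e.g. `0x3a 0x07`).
2. str fields op=0x9:5|rd=6:3|rs=2:3|pad=0:5 → word 4e40h → 4e 40

0x4e 0x40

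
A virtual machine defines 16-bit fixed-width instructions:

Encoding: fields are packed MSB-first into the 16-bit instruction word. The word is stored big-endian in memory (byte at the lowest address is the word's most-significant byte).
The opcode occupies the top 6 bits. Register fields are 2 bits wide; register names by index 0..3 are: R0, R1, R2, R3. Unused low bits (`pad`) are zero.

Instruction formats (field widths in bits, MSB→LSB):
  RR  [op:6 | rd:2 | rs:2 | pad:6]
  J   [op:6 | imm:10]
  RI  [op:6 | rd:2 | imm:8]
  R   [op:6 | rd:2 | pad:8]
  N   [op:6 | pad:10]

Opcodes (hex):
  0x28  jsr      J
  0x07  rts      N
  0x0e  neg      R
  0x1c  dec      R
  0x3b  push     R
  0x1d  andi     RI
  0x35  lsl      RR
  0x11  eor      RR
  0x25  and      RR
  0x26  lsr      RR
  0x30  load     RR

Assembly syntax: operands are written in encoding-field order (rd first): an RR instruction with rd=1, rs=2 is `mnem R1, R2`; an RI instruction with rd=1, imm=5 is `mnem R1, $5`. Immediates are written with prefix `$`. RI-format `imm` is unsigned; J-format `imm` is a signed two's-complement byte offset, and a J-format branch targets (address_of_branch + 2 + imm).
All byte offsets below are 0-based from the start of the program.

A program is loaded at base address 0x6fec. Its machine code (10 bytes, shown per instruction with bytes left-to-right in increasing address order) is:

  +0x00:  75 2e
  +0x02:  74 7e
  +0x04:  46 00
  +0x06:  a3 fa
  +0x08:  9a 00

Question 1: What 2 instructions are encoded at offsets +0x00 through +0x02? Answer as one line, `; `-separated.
off 0x00: read 75 2e as big → 0x752e
  top 6b → 0x1d → andi [RI]
  [9:8] rd=1 = R1
  [7:0] imm=46 = $46
off 0x02: read 74 7e as big → 0x747e
  top 6b → 0x1d → andi [RI]
  [9:8] rd=0 = R0
  [7:0] imm=126 = $126

andi R1, $46; andi R0, $126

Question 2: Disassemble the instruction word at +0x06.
jsr $-6

off 0x06: read a3 fa as big → 0xa3fa
  top 6b → 0x28 → jsr [J]
  imm: (w>>0)&0x3ff=0x3fa (s10→-6) → $-6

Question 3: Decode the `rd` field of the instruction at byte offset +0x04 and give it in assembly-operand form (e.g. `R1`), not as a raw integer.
R2

[04] 46 00 → 0x4600
  opcode bits[15:10]=0x11: eor/RR
  rd: (w>>8)&0x3=0x2 → R2
  rs: (w>>6)&0x3=0x0 → R0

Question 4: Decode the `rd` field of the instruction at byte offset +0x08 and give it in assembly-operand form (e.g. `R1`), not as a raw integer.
[08] 9a 00 → 0x9a00
  top 6b → 0x26 → lsr [RR]
  rd: (w>>8)&0x3=0x2 → R2
  rs: (w>>6)&0x3=0x0 → R0

R2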